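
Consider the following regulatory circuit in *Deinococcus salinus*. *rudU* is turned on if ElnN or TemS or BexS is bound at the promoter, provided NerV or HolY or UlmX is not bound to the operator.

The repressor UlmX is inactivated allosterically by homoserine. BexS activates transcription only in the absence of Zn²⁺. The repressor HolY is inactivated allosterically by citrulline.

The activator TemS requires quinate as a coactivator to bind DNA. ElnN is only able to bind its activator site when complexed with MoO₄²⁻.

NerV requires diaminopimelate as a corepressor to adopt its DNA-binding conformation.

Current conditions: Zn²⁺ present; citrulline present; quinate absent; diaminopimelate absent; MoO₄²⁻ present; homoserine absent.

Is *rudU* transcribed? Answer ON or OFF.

OFF

Diaminopimelate is absent, so NerV is inactive.
Citrulline is present, so HolY is inactive.
MoO₄²⁻ is present, so ElnN is active.
Quinate is absent, so TemS is inactive.
Zn²⁺ is present, so BexS is inactive.
Homoserine is absent, so UlmX is active.
With repressor UlmX bound, *rudU* is not transcribed.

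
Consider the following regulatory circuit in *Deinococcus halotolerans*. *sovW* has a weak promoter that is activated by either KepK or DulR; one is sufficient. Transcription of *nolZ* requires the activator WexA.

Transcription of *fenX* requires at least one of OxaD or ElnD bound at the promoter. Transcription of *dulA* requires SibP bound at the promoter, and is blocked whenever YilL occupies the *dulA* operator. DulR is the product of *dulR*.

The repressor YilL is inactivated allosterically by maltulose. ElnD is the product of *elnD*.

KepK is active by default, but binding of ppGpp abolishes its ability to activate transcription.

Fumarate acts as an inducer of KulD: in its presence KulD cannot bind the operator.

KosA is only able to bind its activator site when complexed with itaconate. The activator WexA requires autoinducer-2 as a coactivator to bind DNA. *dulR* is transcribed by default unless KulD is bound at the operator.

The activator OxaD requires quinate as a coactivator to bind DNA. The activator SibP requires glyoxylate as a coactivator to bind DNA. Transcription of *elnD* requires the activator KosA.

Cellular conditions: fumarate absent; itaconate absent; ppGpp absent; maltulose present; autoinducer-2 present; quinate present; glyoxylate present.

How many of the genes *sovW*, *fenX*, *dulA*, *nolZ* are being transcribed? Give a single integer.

ppGpp is absent, so KepK is active.
Fumarate is absent, so KulD is active.
With repressor KulD bound, *dulR* is not transcribed.
So DulR is not produced.
Activator KepK is present, so *sovW* is transcribed.
→ *sovW* is ON.
Quinate is present, so OxaD is active.
Itaconate is absent, so KosA is inactive.
Required activator KosA is absent, so *elnD* is not transcribed.
So ElnD is not produced.
Activator OxaD is present, so *fenX* is transcribed.
→ *fenX* is ON.
Maltulose is present, so YilL is inactive.
Glyoxylate is present, so SibP is active.
No repressor is bound and SibP is active, so *dulA* is transcribed.
→ *dulA* is ON.
Autoinducer-2 is present, so WexA is active.
No repressor is bound and WexA is active, so *nolZ* is transcribed.
→ *nolZ* is ON.
4 of the 4 genes are transcribed.

4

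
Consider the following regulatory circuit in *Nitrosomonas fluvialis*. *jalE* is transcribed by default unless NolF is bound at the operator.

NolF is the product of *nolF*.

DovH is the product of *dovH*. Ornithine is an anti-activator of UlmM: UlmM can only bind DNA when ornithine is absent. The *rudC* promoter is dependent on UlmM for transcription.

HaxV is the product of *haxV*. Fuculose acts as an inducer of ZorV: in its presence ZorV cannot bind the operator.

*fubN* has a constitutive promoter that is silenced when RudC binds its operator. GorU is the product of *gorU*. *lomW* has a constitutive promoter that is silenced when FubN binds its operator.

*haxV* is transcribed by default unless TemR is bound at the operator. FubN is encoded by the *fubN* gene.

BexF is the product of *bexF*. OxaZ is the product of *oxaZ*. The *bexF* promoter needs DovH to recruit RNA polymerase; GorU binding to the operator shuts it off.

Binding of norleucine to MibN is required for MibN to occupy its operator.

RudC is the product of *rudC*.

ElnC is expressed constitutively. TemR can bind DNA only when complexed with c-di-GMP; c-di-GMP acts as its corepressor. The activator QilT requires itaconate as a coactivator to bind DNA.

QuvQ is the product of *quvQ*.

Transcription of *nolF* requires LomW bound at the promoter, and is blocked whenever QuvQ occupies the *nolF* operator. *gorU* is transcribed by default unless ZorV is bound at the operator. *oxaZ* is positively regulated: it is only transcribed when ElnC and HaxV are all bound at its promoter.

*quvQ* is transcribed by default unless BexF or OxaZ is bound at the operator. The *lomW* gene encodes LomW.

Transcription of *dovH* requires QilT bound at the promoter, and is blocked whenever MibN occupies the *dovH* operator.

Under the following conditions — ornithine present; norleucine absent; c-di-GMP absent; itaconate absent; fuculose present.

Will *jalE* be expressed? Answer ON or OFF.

ON

Ornithine is present, so UlmM is inactive.
Required activator UlmM is absent, so *rudC* is not transcribed.
So RudC is not produced.
With no repressor bound, *fubN* is transcribed.
So FubN is produced and active.
With repressor FubN bound, *lomW* is not transcribed.
So LomW is not produced.
Fuculose is present, so ZorV is inactive.
With no repressor bound, *gorU* is transcribed.
So GorU is produced and active.
Norleucine is absent, so MibN is inactive.
Itaconate is absent, so QilT is inactive.
Required activator QilT is absent, so *dovH* is not transcribed.
So DovH is not produced.
With repressor GorU bound, *bexF* is not transcribed.
So BexF is not produced.
ElnC is produced constitutively and is active.
c-di-GMP is absent, so TemR is inactive.
With no repressor bound, *haxV* is transcribed.
So HaxV is produced and active.
No repressor is bound and ElnC and HaxV are active, so *oxaZ* is transcribed.
So OxaZ is produced and active.
With repressor OxaZ bound, *quvQ* is not transcribed.
So QuvQ is not produced.
Required activator LomW is absent, so *nolF* is not transcribed.
So NolF is not produced.
With no repressor bound, *jalE* is transcribed.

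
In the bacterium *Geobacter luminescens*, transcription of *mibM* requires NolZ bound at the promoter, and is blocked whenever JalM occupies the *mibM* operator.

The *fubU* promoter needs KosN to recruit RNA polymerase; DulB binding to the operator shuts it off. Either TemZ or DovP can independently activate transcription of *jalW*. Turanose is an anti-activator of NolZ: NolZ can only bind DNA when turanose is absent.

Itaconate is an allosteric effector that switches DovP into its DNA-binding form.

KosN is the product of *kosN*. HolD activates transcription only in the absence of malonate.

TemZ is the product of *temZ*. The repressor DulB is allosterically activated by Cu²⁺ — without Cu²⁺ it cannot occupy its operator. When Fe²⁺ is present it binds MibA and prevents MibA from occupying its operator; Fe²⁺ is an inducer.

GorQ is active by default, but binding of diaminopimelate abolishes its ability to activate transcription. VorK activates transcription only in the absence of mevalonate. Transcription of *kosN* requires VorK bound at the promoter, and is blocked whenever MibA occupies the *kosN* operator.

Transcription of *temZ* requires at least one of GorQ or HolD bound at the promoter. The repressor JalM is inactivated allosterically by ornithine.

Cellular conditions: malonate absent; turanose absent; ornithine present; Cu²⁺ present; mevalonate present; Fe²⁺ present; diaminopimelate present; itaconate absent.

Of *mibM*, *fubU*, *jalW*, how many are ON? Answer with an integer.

Turanose is absent, so NolZ is active.
Ornithine is present, so JalM is inactive.
No repressor is bound and NolZ is active, so *mibM* is transcribed.
→ *mibM* is ON.
Cu²⁺ is present, so DulB is active.
Fe²⁺ is present, so MibA is inactive.
Mevalonate is present, so VorK is inactive.
Required activator VorK is absent, so *kosN* is not transcribed.
So KosN is not produced.
With repressor DulB bound, *fubU* is not transcribed.
→ *fubU* is OFF.
Diaminopimelate is present, so GorQ is inactive.
Malonate is absent, so HolD is active.
Activator HolD is present, so *temZ* is transcribed.
So TemZ is produced and active.
Itaconate is absent, so DovP is inactive.
Activator TemZ is present, so *jalW* is transcribed.
→ *jalW* is ON.
2 of the 3 genes are transcribed.

2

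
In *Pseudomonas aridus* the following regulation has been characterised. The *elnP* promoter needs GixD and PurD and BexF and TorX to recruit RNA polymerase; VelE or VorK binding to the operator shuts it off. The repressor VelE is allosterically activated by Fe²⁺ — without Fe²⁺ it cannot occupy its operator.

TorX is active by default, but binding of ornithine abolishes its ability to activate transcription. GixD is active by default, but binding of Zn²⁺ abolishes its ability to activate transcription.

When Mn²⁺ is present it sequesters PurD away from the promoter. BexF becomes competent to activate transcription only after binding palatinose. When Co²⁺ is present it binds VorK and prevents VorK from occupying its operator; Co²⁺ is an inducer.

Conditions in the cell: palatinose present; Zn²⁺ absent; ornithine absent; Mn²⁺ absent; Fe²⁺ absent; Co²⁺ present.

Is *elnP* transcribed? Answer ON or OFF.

Zn²⁺ is absent, so GixD is active.
Mn²⁺ is absent, so PurD is active.
Fe²⁺ is absent, so VelE is inactive.
Palatinose is present, so BexF is active.
Co²⁺ is present, so VorK is inactive.
Ornithine is absent, so TorX is active.
No repressor is bound and GixD and PurD and BexF and TorX are active, so *elnP* is transcribed.

ON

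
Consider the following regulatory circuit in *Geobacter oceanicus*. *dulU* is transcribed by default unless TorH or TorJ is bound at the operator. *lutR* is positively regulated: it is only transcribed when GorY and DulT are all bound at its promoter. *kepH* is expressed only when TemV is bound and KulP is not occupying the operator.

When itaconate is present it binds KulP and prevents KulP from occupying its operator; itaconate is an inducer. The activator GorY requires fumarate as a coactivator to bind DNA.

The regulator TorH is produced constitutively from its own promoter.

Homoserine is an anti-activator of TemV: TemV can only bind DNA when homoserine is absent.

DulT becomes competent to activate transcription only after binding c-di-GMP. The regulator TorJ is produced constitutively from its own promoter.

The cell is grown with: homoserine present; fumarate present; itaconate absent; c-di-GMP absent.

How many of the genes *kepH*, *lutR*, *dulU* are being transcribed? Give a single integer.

Itaconate is absent, so KulP is active.
Homoserine is present, so TemV is inactive.
With repressor KulP bound, *kepH* is not transcribed.
→ *kepH* is OFF.
Fumarate is present, so GorY is active.
c-di-GMP is absent, so DulT is inactive.
Required activator DulT is absent, so *lutR* is not transcribed.
→ *lutR* is OFF.
TorH is produced constitutively and is active.
TorJ is produced constitutively and is active.
With repressor TorH bound, *dulU* is not transcribed.
→ *dulU* is OFF.
0 of the 3 genes are transcribed.

0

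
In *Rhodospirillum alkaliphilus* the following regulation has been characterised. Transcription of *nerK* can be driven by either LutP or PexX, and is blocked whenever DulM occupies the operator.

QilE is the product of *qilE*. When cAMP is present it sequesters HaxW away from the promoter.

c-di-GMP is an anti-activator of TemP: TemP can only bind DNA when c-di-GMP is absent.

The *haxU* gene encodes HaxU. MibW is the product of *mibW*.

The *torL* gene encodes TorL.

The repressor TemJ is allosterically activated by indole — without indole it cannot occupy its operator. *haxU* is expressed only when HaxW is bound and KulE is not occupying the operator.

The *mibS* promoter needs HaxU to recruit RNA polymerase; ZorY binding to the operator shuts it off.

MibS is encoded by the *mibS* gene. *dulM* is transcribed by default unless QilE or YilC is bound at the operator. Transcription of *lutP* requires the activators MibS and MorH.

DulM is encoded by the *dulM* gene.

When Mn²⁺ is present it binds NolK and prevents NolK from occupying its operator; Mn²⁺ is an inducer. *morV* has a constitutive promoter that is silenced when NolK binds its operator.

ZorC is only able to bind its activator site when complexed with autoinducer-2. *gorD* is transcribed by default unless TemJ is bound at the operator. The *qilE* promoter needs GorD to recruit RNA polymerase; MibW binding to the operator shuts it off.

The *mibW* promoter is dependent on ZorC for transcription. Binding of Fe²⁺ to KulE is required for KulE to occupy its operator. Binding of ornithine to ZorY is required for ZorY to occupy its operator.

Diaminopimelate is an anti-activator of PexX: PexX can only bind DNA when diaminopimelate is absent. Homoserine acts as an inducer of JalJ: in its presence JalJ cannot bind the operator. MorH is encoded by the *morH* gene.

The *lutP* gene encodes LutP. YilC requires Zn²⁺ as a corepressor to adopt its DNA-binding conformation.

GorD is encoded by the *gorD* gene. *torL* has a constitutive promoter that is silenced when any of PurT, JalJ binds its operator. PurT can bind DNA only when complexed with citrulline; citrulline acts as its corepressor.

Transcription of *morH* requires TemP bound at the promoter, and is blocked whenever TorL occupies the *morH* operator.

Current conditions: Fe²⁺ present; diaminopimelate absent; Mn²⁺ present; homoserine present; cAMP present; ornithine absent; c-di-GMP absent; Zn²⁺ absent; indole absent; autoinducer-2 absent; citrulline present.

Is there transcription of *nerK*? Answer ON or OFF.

Ornithine is absent, so ZorY is inactive.
cAMP is present, so HaxW is inactive.
Fe²⁺ is present, so KulE is active.
With repressor KulE bound, *haxU* is not transcribed.
So HaxU is not produced.
Required activator HaxU is absent, so *mibS* is not transcribed.
So MibS is not produced.
Citrulline is present, so PurT is active.
Homoserine is present, so JalJ is inactive.
With repressor PurT bound, *torL* is not transcribed.
So TorL is not produced.
c-di-GMP is absent, so TemP is active.
No repressor is bound and TemP is active, so *morH* is transcribed.
So MorH is produced and active.
Required activator MibS is absent, so *lutP* is not transcribed.
So LutP is not produced.
Diaminopimelate is absent, so PexX is active.
Indole is absent, so TemJ is inactive.
With no repressor bound, *gorD* is transcribed.
So GorD is produced and active.
Autoinducer-2 is absent, so ZorC is inactive.
Required activator ZorC is absent, so *mibW* is not transcribed.
So MibW is not produced.
No repressor is bound and GorD is active, so *qilE* is transcribed.
So QilE is produced and active.
Zn²⁺ is absent, so YilC is inactive.
With repressor QilE bound, *dulM* is not transcribed.
So DulM is not produced.
Activator PexX is present, so *nerK* is transcribed.

ON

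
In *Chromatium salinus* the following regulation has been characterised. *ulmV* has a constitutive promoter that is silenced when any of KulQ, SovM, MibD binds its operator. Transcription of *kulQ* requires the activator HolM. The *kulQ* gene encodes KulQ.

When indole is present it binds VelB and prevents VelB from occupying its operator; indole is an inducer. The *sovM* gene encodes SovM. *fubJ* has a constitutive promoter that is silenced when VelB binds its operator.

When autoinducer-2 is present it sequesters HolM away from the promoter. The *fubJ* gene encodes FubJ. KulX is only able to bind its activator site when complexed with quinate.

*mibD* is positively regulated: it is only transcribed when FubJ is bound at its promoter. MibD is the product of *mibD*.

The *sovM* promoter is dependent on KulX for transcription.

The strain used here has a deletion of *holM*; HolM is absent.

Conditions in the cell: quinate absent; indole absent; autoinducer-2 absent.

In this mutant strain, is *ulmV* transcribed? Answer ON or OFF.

HolM is non-functional in this strain, so it has no effect.
Required activator HolM is absent, so *kulQ* is not transcribed.
So KulQ is not produced.
Quinate is absent, so KulX is inactive.
Required activator KulX is absent, so *sovM* is not transcribed.
So SovM is not produced.
Indole is absent, so VelB is active.
With repressor VelB bound, *fubJ* is not transcribed.
So FubJ is not produced.
Required activator FubJ is absent, so *mibD* is not transcribed.
So MibD is not produced.
With no repressor bound, *ulmV* is transcribed.

ON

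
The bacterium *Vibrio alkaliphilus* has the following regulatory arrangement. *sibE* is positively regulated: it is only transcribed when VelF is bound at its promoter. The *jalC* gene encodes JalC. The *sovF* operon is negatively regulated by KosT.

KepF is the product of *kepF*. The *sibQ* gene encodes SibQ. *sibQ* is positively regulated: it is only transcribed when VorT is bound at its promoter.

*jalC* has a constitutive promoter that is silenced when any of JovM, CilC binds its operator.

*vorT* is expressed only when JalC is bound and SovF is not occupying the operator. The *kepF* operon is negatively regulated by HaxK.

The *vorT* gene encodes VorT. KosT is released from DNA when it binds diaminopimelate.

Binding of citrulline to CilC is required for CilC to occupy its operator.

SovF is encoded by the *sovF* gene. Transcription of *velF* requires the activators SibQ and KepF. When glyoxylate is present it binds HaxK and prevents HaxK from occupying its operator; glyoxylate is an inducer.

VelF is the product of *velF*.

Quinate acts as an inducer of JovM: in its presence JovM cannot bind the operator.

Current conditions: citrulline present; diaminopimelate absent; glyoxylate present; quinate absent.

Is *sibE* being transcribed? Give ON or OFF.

Quinate is absent, so JovM is active.
Citrulline is present, so CilC is active.
With repressor JovM bound, *jalC* is not transcribed.
So JalC is not produced.
Diaminopimelate is absent, so KosT is active.
With repressor KosT bound, *sovF* is not transcribed.
So SovF is not produced.
Required activator JalC is absent, so *vorT* is not transcribed.
So VorT is not produced.
Required activator VorT is absent, so *sibQ* is not transcribed.
So SibQ is not produced.
Glyoxylate is present, so HaxK is inactive.
With no repressor bound, *kepF* is transcribed.
So KepF is produced and active.
Required activator SibQ is absent, so *velF* is not transcribed.
So VelF is not produced.
Required activator VelF is absent, so *sibE* is not transcribed.

OFF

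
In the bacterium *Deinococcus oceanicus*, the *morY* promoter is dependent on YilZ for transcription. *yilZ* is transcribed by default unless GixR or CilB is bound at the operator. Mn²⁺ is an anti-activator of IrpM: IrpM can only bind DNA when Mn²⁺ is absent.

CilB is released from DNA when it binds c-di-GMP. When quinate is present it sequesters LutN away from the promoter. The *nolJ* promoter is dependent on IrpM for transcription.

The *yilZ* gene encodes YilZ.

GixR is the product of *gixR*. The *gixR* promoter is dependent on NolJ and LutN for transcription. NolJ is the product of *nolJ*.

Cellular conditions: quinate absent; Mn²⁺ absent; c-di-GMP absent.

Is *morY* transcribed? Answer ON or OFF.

Mn²⁺ is absent, so IrpM is active.
No repressor is bound and IrpM is active, so *nolJ* is transcribed.
So NolJ is produced and active.
Quinate is absent, so LutN is active.
No repressor is bound and NolJ and LutN are active, so *gixR* is transcribed.
So GixR is produced and active.
c-di-GMP is absent, so CilB is active.
With repressor GixR bound, *yilZ* is not transcribed.
So YilZ is not produced.
Required activator YilZ is absent, so *morY* is not transcribed.

OFF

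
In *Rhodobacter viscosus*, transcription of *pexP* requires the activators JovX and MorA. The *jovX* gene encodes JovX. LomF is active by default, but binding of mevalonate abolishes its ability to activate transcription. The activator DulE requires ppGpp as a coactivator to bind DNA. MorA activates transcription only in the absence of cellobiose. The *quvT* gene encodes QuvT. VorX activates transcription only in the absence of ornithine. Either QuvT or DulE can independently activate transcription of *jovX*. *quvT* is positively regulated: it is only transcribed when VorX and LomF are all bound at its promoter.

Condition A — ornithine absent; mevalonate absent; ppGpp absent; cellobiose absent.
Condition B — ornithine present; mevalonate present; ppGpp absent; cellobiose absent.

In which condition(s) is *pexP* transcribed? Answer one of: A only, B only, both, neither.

Condition A:
Ornithine is absent, so VorX is active.
Mevalonate is absent, so LomF is active.
No repressor is bound and VorX and LomF are active, so *quvT* is transcribed.
So QuvT is produced and active.
ppGpp is absent, so DulE is inactive.
Activator QuvT is present, so *jovX* is transcribed.
So JovX is produced and active.
Cellobiose is absent, so MorA is active.
No repressor is bound and JovX and MorA are active, so *pexP* is transcribed.
→ *pexP* is ON in A.
Condition B:
Ornithine is present, so VorX is inactive.
Mevalonate is present, so LomF is inactive.
Required activator VorX is absent, so *quvT* is not transcribed.
So QuvT is not produced.
ppGpp is absent, so DulE is inactive.
No activator is available at the *jovX* promoter, so *jovX* is not transcribed.
So JovX is not produced.
Cellobiose is absent, so MorA is active.
Required activator JovX is absent, so *pexP* is not transcribed.
→ *pexP* is OFF in B.

A only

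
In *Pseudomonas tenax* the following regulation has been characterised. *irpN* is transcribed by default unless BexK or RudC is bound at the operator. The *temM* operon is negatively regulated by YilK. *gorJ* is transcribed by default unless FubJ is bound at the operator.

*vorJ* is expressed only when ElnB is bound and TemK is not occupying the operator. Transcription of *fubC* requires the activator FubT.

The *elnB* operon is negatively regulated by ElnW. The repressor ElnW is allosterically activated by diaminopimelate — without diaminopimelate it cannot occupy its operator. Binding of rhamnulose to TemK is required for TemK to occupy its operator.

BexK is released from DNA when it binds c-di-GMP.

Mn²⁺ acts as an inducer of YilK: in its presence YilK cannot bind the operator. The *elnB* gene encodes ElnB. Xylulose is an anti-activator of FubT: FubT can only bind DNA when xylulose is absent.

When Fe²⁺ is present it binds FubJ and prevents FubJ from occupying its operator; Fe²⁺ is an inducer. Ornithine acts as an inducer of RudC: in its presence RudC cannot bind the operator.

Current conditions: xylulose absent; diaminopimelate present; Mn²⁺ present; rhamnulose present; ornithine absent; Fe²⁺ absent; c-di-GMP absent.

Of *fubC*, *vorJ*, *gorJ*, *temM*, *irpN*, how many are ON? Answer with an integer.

Xylulose is absent, so FubT is active.
No repressor is bound and FubT is active, so *fubC* is transcribed.
→ *fubC* is ON.
Diaminopimelate is present, so ElnW is active.
With repressor ElnW bound, *elnB* is not transcribed.
So ElnB is not produced.
Rhamnulose is present, so TemK is active.
With repressor TemK bound, *vorJ* is not transcribed.
→ *vorJ* is OFF.
Fe²⁺ is absent, so FubJ is active.
With repressor FubJ bound, *gorJ* is not transcribed.
→ *gorJ* is OFF.
Mn²⁺ is present, so YilK is inactive.
With no repressor bound, *temM* is transcribed.
→ *temM* is ON.
c-di-GMP is absent, so BexK is active.
Ornithine is absent, so RudC is active.
With repressor BexK bound, *irpN* is not transcribed.
→ *irpN* is OFF.
2 of the 5 genes are transcribed.

2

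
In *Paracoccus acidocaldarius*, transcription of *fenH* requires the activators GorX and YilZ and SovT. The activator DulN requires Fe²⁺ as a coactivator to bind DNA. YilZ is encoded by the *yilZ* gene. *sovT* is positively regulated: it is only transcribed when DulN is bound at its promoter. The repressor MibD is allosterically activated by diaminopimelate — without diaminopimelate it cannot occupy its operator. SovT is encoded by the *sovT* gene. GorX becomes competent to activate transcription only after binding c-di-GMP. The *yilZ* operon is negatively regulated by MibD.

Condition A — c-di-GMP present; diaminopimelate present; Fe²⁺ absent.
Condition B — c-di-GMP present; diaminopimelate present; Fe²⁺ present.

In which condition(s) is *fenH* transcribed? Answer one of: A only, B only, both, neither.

neither

Condition A:
c-di-GMP is present, so GorX is active.
Diaminopimelate is present, so MibD is active.
With repressor MibD bound, *yilZ* is not transcribed.
So YilZ is not produced.
Fe²⁺ is absent, so DulN is inactive.
Required activator DulN is absent, so *sovT* is not transcribed.
So SovT is not produced.
Required activator YilZ is absent, so *fenH* is not transcribed.
→ *fenH* is OFF in A.
Condition B:
c-di-GMP is present, so GorX is active.
Diaminopimelate is present, so MibD is active.
With repressor MibD bound, *yilZ* is not transcribed.
So YilZ is not produced.
Fe²⁺ is present, so DulN is active.
No repressor is bound and DulN is active, so *sovT* is transcribed.
So SovT is produced and active.
Required activator YilZ is absent, so *fenH* is not transcribed.
→ *fenH* is OFF in B.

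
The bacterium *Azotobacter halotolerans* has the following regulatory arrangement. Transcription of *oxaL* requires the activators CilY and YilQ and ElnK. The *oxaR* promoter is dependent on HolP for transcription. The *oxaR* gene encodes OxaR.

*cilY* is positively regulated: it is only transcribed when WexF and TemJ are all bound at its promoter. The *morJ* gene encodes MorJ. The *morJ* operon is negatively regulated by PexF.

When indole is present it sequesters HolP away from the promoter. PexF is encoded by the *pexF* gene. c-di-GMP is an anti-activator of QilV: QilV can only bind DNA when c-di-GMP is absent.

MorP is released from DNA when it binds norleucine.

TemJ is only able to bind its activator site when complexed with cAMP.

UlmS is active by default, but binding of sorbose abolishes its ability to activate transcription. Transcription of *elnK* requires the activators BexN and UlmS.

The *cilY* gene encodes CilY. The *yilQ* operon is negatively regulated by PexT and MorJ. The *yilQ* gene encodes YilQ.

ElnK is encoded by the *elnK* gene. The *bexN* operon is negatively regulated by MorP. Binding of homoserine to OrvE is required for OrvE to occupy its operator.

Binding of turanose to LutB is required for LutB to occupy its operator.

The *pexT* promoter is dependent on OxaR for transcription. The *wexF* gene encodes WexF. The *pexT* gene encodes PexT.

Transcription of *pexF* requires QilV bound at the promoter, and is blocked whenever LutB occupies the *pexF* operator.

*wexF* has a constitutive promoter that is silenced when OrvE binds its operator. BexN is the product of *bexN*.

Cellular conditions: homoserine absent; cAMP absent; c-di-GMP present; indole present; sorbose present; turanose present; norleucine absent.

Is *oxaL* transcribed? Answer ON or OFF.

Homoserine is absent, so OrvE is inactive.
With no repressor bound, *wexF* is transcribed.
So WexF is produced and active.
cAMP is absent, so TemJ is inactive.
Required activator TemJ is absent, so *cilY* is not transcribed.
So CilY is not produced.
Indole is present, so HolP is inactive.
Required activator HolP is absent, so *oxaR* is not transcribed.
So OxaR is not produced.
Required activator OxaR is absent, so *pexT* is not transcribed.
So PexT is not produced.
Turanose is present, so LutB is active.
c-di-GMP is present, so QilV is inactive.
With repressor LutB bound, *pexF* is not transcribed.
So PexF is not produced.
With no repressor bound, *morJ* is transcribed.
So MorJ is produced and active.
With repressor MorJ bound, *yilQ* is not transcribed.
So YilQ is not produced.
Norleucine is absent, so MorP is active.
With repressor MorP bound, *bexN* is not transcribed.
So BexN is not produced.
Sorbose is present, so UlmS is inactive.
Required activator BexN is absent, so *elnK* is not transcribed.
So ElnK is not produced.
Required activator CilY is absent, so *oxaL* is not transcribed.

OFF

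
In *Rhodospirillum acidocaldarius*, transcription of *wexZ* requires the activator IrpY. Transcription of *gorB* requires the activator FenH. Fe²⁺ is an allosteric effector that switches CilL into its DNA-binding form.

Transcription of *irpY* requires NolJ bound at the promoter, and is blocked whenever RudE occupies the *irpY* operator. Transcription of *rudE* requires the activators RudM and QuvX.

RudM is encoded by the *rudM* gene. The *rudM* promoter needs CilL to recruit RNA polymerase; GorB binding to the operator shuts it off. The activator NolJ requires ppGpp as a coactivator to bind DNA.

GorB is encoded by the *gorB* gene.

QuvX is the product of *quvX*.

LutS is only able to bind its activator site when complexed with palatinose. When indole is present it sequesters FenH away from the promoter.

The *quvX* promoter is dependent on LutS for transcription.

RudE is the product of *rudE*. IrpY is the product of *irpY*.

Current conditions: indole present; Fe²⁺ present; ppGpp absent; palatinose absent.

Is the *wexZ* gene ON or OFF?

Indole is present, so FenH is inactive.
Required activator FenH is absent, so *gorB* is not transcribed.
So GorB is not produced.
Fe²⁺ is present, so CilL is active.
No repressor is bound and CilL is active, so *rudM* is transcribed.
So RudM is produced and active.
Palatinose is absent, so LutS is inactive.
Required activator LutS is absent, so *quvX* is not transcribed.
So QuvX is not produced.
Required activator QuvX is absent, so *rudE* is not transcribed.
So RudE is not produced.
ppGpp is absent, so NolJ is inactive.
Required activator NolJ is absent, so *irpY* is not transcribed.
So IrpY is not produced.
Required activator IrpY is absent, so *wexZ* is not transcribed.

OFF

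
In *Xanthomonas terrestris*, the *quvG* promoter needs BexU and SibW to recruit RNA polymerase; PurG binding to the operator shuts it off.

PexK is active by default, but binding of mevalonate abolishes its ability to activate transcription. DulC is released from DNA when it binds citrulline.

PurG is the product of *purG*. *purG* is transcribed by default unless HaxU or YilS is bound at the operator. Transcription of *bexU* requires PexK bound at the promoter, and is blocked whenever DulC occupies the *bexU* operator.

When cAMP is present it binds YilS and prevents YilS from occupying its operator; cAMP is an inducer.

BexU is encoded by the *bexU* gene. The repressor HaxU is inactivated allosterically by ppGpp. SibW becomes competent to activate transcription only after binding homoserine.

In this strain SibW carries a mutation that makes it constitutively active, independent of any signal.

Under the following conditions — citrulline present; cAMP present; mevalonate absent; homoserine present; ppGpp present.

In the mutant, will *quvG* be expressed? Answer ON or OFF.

Mevalonate is absent, so PexK is active.
Citrulline is present, so DulC is inactive.
No repressor is bound and PexK is active, so *bexU* is transcribed.
So BexU is produced and active.
SibW is constitutively active in this strain.
ppGpp is present, so HaxU is inactive.
cAMP is present, so YilS is inactive.
With no repressor bound, *purG* is transcribed.
So PurG is produced and active.
With repressor PurG bound, *quvG* is not transcribed.

OFF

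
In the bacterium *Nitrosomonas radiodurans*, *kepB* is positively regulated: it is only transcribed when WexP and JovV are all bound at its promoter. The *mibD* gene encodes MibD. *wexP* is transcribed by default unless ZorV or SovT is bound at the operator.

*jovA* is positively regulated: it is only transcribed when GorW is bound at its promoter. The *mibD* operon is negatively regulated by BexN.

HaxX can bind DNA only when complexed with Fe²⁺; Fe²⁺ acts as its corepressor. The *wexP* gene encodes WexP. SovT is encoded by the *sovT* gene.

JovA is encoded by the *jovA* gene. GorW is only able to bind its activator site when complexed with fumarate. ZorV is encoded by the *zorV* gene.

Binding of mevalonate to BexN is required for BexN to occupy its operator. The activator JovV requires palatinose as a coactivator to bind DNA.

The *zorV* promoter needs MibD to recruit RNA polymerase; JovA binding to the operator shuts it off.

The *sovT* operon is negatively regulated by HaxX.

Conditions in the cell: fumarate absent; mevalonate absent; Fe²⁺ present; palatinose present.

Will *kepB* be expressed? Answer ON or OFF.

Mevalonate is absent, so BexN is inactive.
With no repressor bound, *mibD* is transcribed.
So MibD is produced and active.
Fumarate is absent, so GorW is inactive.
Required activator GorW is absent, so *jovA* is not transcribed.
So JovA is not produced.
No repressor is bound and MibD is active, so *zorV* is transcribed.
So ZorV is produced and active.
Fe²⁺ is present, so HaxX is active.
With repressor HaxX bound, *sovT* is not transcribed.
So SovT is not produced.
With repressor ZorV bound, *wexP* is not transcribed.
So WexP is not produced.
Palatinose is present, so JovV is active.
Required activator WexP is absent, so *kepB* is not transcribed.

OFF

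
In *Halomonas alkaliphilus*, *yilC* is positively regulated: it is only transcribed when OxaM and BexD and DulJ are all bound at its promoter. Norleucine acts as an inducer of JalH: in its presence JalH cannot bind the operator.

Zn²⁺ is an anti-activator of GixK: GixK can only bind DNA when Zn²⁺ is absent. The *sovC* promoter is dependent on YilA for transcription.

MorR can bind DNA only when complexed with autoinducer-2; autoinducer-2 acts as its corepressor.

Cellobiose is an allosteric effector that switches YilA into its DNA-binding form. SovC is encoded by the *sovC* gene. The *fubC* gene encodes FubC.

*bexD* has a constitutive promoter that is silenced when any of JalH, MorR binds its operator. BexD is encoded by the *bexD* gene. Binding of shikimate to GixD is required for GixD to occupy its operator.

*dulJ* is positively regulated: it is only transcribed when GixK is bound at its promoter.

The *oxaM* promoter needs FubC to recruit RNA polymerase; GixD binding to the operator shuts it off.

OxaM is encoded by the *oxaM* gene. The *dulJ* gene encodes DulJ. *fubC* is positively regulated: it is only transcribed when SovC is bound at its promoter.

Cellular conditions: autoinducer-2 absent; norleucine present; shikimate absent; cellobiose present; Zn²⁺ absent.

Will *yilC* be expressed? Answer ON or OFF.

Cellobiose is present, so YilA is active.
No repressor is bound and YilA is active, so *sovC* is transcribed.
So SovC is produced and active.
No repressor is bound and SovC is active, so *fubC* is transcribed.
So FubC is produced and active.
Shikimate is absent, so GixD is inactive.
No repressor is bound and FubC is active, so *oxaM* is transcribed.
So OxaM is produced and active.
Norleucine is present, so JalH is inactive.
Autoinducer-2 is absent, so MorR is inactive.
With no repressor bound, *bexD* is transcribed.
So BexD is produced and active.
Zn²⁺ is absent, so GixK is active.
No repressor is bound and GixK is active, so *dulJ* is transcribed.
So DulJ is produced and active.
No repressor is bound and OxaM and BexD and DulJ are active, so *yilC* is transcribed.

ON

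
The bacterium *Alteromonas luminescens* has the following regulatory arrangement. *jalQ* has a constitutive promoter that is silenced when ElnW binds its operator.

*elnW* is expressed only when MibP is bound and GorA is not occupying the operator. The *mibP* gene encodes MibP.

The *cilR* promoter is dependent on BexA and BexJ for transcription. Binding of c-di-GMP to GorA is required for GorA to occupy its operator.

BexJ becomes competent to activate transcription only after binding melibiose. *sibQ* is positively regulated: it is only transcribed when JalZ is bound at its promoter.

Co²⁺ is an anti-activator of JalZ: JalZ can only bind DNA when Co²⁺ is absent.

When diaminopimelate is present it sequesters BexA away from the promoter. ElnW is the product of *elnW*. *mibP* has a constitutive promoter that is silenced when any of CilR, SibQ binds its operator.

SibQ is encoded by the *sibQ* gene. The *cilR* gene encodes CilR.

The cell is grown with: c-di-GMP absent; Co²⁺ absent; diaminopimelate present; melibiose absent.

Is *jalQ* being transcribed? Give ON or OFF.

ON

Diaminopimelate is present, so BexA is inactive.
Melibiose is absent, so BexJ is inactive.
Required activator BexA is absent, so *cilR* is not transcribed.
So CilR is not produced.
Co²⁺ is absent, so JalZ is active.
No repressor is bound and JalZ is active, so *sibQ* is transcribed.
So SibQ is produced and active.
With repressor SibQ bound, *mibP* is not transcribed.
So MibP is not produced.
c-di-GMP is absent, so GorA is inactive.
Required activator MibP is absent, so *elnW* is not transcribed.
So ElnW is not produced.
With no repressor bound, *jalQ* is transcribed.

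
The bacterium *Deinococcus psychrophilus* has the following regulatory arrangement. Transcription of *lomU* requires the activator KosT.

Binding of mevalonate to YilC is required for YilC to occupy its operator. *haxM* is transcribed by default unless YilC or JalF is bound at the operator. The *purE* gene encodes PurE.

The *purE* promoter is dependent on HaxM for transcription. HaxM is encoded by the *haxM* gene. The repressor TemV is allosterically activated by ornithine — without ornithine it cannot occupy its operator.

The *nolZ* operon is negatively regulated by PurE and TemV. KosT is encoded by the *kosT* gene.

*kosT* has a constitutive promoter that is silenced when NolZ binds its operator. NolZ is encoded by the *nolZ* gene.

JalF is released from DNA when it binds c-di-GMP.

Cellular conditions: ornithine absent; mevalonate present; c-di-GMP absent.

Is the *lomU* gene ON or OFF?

OFF

Mevalonate is present, so YilC is active.
c-di-GMP is absent, so JalF is active.
With repressor YilC bound, *haxM* is not transcribed.
So HaxM is not produced.
Required activator HaxM is absent, so *purE* is not transcribed.
So PurE is not produced.
Ornithine is absent, so TemV is inactive.
With no repressor bound, *nolZ* is transcribed.
So NolZ is produced and active.
With repressor NolZ bound, *kosT* is not transcribed.
So KosT is not produced.
Required activator KosT is absent, so *lomU* is not transcribed.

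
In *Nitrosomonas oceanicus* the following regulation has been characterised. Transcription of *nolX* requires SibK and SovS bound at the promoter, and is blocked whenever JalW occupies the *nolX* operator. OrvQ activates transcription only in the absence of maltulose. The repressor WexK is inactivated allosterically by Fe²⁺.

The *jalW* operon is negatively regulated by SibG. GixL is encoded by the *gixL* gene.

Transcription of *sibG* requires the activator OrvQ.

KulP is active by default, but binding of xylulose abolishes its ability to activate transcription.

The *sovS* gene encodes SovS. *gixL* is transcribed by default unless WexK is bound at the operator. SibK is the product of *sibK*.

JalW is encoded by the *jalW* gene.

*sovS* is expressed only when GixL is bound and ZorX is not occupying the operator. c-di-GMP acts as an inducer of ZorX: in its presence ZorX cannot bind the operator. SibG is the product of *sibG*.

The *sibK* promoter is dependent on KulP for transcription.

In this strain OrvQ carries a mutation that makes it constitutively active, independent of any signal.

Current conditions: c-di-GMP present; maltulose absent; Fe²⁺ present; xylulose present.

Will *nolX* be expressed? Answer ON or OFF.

Xylulose is present, so KulP is inactive.
Required activator KulP is absent, so *sibK* is not transcribed.
So SibK is not produced.
OrvQ is constitutively active in this strain.
No repressor is bound and OrvQ is active, so *sibG* is transcribed.
So SibG is produced and active.
With repressor SibG bound, *jalW* is not transcribed.
So JalW is not produced.
Fe²⁺ is present, so WexK is inactive.
With no repressor bound, *gixL* is transcribed.
So GixL is produced and active.
c-di-GMP is present, so ZorX is inactive.
No repressor is bound and GixL is active, so *sovS* is transcribed.
So SovS is produced and active.
Required activator SibK is absent, so *nolX* is not transcribed.

OFF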